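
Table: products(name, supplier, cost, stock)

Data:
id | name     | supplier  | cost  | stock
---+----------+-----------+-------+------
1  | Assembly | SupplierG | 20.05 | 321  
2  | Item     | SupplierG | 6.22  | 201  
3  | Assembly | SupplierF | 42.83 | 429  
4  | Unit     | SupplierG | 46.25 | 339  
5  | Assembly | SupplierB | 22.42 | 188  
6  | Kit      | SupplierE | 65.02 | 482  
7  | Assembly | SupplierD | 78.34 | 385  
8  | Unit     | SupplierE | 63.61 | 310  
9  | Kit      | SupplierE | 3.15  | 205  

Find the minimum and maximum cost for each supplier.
SELECT supplier, MIN(cost), MAX(cost)
FROM products
GROUP BY supplier

Result:
  SupplierB: min=22.42, max=22.42
  SupplierD: min=78.34, max=78.34
  SupplierE: min=3.15, max=65.02
  SupplierF: min=42.83, max=42.83
  SupplierG: min=6.22, max=46.25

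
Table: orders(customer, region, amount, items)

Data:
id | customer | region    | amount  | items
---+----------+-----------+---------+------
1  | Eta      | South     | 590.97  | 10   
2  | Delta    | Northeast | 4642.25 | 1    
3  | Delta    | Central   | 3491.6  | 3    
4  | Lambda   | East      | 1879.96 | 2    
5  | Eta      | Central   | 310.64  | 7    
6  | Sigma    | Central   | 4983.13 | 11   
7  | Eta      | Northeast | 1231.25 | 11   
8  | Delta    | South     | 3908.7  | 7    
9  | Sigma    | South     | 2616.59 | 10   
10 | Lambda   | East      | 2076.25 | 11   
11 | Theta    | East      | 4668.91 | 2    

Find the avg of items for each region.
SELECT region, AVG(items) as result
FROM orders
GROUP BY region

Result:
  Central: 7.00
  East: 5.00
  Northeast: 6.00
  South: 9.00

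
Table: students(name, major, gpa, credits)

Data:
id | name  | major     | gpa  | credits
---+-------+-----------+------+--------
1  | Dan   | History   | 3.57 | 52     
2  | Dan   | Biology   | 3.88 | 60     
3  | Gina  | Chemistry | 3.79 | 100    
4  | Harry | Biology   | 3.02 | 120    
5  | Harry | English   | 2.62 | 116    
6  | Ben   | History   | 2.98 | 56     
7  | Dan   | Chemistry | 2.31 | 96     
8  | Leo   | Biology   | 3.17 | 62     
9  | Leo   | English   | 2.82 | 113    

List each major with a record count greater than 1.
SELECT major, COUNT(*) as cnt
FROM students
GROUP BY major
HAVING COUNT(*) > 1

Result:
  Biology: 3
  Chemistry: 2
  English: 2
  History: 2

Note: HAVING filters groups after aggregation, WHERE filters rows before.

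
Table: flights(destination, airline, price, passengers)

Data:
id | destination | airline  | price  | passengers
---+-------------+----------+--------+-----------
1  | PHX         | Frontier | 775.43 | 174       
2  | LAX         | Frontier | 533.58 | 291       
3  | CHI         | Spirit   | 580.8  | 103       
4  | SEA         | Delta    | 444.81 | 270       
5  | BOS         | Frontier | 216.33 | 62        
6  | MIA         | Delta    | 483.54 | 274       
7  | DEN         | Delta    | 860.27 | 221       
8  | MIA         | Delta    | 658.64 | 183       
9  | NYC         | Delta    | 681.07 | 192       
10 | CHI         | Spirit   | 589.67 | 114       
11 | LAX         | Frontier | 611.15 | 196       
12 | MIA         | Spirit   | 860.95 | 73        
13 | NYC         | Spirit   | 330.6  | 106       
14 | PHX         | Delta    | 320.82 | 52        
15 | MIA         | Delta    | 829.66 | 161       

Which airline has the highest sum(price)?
SELECT airline, SUM(price) as val
FROM flights
GROUP BY airline
ORDER BY val DESC
LIMIT 1

Result: Delta with sum(price) = 4278.81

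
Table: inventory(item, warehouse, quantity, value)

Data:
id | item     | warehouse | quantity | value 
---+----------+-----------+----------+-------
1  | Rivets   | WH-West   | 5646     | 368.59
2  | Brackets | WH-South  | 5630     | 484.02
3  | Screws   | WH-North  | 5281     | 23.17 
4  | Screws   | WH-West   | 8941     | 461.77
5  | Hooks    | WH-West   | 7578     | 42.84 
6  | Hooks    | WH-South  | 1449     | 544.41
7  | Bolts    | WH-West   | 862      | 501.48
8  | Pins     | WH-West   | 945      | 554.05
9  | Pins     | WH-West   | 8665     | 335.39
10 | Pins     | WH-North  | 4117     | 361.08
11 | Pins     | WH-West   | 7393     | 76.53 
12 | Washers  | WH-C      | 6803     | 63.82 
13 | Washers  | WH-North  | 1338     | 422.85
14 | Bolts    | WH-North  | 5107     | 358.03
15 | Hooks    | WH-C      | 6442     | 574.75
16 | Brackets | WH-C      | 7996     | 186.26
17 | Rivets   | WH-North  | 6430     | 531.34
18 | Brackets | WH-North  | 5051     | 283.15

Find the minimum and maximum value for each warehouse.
SELECT warehouse, MIN(value), MAX(value)
FROM inventory
GROUP BY warehouse

Result:
  WH-C: min=63.82, max=574.75
  WH-North: min=23.17, max=531.34
  WH-South: min=484.02, max=544.41
  WH-West: min=42.84, max=554.05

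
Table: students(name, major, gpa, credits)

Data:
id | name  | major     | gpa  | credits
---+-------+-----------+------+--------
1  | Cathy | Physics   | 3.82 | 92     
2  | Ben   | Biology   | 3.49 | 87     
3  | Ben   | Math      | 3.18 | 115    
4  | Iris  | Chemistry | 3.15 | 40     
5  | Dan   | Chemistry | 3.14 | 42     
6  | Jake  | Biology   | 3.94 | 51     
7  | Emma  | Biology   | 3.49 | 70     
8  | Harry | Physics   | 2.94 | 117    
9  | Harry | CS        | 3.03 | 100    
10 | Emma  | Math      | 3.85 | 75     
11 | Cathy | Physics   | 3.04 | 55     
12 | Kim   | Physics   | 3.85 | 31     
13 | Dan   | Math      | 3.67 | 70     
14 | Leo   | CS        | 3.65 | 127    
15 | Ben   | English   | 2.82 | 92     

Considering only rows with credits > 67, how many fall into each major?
SELECT major, COUNT(*)
FROM students
WHERE credits > 67
GROUP BY major

Note: WHERE filters rows before grouping.

Result:
  Biology: 2
  CS: 2
  English: 1
  Math: 3
  Physics: 2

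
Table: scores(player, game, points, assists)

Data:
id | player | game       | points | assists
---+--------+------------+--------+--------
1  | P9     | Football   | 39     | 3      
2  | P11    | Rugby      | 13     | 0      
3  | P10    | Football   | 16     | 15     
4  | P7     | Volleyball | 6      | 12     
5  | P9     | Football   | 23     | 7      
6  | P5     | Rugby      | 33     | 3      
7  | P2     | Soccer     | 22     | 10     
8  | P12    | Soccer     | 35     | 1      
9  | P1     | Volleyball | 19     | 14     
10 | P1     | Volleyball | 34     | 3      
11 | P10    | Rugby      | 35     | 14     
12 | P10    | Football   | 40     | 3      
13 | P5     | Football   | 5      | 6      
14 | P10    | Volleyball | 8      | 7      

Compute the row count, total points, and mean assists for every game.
SELECT game,
       COUNT(*) as cnt,
       SUM(points) as total_points,
       AVG(assists) as avg_assists
FROM scores
GROUP BY game

Result:
  Football: 5 records, 123 total points, 6.80 avg assists
  Rugby: 3 records, 81 total points, 5.67 avg assists
  Soccer: 2 records, 57 total points, 5.50 avg assists
  Volleyball: 4 records, 67 total points, 9.00 avg assists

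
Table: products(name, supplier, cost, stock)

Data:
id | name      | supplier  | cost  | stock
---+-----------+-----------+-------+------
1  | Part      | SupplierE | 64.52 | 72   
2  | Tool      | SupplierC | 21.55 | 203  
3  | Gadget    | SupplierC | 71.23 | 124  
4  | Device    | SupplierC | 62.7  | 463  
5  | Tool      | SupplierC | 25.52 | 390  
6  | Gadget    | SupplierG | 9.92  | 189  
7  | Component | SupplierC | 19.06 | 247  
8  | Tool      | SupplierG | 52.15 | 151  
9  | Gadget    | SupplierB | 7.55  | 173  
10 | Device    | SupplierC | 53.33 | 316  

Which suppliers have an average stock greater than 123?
SELECT supplier, AVG(stock)
FROM products
GROUP BY supplier
HAVING AVG(stock) > 123

Result:
  SupplierB: avg=173.00
  SupplierC: avg=290.50
  SupplierG: avg=170.00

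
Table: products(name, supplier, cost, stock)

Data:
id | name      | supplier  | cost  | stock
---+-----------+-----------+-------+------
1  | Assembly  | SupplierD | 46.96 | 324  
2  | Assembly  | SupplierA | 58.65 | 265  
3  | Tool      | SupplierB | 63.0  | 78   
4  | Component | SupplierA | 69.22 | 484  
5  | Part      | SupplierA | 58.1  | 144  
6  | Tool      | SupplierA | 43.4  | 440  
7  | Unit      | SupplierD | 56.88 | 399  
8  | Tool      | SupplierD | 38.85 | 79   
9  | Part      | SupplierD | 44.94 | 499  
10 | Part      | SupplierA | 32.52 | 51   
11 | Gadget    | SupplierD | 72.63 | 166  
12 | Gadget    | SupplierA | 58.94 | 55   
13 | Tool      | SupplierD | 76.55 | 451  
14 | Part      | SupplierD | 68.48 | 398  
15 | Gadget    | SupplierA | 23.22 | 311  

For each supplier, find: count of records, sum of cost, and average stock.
SELECT supplier,
       COUNT(*) as cnt,
       SUM(cost) as total_cost,
       AVG(stock) as avg_stock
FROM products
GROUP BY supplier

Result:
  SupplierA: 7 records, 344.05 total cost, 250.00 avg stock
  SupplierB: 1 records, 63.00 total cost, 78.00 avg stock
  SupplierD: 7 records, 405.29 total cost, 330.86 avg stock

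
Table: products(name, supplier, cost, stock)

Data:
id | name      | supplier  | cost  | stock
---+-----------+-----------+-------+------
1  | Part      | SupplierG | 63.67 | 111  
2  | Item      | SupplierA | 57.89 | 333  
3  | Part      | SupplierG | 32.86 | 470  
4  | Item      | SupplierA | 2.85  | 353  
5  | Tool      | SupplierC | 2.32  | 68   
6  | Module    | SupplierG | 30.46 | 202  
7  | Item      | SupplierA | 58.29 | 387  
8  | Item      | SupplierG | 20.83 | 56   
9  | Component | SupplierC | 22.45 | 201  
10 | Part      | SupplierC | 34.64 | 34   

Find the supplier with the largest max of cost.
SELECT supplier, MAX(cost) as val
FROM products
GROUP BY supplier
ORDER BY val DESC
LIMIT 1

Result: SupplierG with max(cost) = 63.67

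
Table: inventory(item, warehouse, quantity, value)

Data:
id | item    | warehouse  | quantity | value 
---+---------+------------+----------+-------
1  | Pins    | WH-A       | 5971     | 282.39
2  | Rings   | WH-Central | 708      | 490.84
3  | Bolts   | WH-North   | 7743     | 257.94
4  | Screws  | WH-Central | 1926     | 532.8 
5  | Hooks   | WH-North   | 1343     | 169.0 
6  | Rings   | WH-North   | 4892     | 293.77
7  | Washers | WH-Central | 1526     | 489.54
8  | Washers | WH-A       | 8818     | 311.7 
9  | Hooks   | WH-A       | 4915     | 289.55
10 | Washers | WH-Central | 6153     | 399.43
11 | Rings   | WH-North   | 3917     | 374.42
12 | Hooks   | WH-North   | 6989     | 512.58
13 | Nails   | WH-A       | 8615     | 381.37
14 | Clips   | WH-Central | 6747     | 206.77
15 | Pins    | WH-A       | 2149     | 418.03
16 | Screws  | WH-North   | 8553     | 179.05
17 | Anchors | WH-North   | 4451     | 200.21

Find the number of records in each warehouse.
SELECT warehouse, COUNT(*) as count
FROM inventory
GROUP BY warehouse

Result:
  WH-A: 5
  WH-Central: 5
  WH-North: 7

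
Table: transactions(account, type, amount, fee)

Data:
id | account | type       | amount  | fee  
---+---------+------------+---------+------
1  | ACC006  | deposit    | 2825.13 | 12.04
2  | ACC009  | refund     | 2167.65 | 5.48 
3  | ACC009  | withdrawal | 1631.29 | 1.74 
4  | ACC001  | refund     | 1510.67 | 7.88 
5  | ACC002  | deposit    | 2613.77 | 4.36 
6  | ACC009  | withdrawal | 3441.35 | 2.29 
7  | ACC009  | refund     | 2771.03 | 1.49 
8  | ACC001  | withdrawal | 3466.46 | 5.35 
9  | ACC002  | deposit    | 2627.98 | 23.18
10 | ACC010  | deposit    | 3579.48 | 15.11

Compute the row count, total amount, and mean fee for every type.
SELECT type,
       COUNT(*) as cnt,
       SUM(amount) as total_amount,
       AVG(fee) as avg_fee
FROM transactions
GROUP BY type

Result:
  deposit: 4 records, 11646.36 total amount, 13.67 avg fee
  refund: 3 records, 6449.35 total amount, 4.95 avg fee
  withdrawal: 3 records, 8539.10 total amount, 3.13 avg fee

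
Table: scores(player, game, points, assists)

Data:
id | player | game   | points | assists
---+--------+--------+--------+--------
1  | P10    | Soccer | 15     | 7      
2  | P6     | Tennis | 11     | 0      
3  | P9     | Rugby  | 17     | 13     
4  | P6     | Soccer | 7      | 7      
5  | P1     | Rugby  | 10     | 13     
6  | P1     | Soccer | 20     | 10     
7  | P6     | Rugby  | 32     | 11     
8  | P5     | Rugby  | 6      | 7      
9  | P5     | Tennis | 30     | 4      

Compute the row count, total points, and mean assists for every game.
SELECT game,
       COUNT(*) as cnt,
       SUM(points) as total_points,
       AVG(assists) as avg_assists
FROM scores
GROUP BY game

Result:
  Rugby: 4 records, 65 total points, 11.00 avg assists
  Soccer: 3 records, 42 total points, 8.00 avg assists
  Tennis: 2 records, 41 total points, 2.00 avg assists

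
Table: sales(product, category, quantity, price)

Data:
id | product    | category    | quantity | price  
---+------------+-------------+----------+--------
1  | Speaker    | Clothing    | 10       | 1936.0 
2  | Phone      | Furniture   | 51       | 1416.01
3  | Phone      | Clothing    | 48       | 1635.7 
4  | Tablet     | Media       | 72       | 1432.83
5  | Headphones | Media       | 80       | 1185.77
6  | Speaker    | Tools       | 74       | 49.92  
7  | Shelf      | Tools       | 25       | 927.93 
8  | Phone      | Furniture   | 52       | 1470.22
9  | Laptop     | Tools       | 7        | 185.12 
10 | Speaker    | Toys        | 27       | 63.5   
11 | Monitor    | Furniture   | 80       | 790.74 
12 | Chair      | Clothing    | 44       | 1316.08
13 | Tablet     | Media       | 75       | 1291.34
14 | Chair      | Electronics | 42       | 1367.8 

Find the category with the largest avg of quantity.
SELECT category, AVG(quantity) as val
FROM sales
GROUP BY category
ORDER BY val DESC
LIMIT 1

Result: Media with avg(quantity) = 75.67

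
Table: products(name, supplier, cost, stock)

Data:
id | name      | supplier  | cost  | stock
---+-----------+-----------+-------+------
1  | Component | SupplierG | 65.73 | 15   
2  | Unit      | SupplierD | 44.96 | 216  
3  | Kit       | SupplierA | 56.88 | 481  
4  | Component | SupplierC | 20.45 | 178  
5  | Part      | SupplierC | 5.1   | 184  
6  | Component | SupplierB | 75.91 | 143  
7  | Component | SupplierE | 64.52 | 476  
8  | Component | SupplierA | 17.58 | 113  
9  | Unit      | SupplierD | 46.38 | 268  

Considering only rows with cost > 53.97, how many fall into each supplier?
SELECT supplier, COUNT(*)
FROM products
WHERE cost > 53.97
GROUP BY supplier

Note: WHERE filters rows before grouping.

Result:
  SupplierA: 1
  SupplierB: 1
  SupplierE: 1
  SupplierG: 1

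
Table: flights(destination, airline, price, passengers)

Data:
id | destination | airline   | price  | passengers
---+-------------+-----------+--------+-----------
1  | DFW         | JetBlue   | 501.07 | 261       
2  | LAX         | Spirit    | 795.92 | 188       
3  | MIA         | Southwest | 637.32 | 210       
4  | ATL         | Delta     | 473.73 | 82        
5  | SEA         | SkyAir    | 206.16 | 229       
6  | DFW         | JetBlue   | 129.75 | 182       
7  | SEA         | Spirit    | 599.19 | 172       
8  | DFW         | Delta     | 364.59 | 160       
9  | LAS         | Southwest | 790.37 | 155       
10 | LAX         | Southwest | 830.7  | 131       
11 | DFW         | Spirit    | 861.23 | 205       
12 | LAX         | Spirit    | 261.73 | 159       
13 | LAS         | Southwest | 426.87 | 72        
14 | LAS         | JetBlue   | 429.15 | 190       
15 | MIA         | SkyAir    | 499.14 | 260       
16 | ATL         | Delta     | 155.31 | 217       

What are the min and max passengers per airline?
SELECT airline, MIN(passengers), MAX(passengers)
FROM flights
GROUP BY airline

Result:
  Delta: min=82, max=217
  JetBlue: min=182, max=261
  SkyAir: min=229, max=260
  Southwest: min=72, max=210
  Spirit: min=159, max=205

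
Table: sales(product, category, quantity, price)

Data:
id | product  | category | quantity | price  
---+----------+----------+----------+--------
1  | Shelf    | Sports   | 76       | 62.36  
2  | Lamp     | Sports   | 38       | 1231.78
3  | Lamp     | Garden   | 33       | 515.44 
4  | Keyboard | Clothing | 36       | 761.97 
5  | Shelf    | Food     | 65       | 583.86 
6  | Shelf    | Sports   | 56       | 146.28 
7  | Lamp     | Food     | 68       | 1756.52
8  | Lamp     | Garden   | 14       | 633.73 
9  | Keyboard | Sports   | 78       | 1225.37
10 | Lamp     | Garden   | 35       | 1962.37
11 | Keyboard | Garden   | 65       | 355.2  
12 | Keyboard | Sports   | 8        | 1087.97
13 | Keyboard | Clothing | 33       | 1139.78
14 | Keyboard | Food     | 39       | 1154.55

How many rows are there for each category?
SELECT category, COUNT(*) as count
FROM sales
GROUP BY category

Result:
  Clothing: 2
  Food: 3
  Garden: 4
  Sports: 5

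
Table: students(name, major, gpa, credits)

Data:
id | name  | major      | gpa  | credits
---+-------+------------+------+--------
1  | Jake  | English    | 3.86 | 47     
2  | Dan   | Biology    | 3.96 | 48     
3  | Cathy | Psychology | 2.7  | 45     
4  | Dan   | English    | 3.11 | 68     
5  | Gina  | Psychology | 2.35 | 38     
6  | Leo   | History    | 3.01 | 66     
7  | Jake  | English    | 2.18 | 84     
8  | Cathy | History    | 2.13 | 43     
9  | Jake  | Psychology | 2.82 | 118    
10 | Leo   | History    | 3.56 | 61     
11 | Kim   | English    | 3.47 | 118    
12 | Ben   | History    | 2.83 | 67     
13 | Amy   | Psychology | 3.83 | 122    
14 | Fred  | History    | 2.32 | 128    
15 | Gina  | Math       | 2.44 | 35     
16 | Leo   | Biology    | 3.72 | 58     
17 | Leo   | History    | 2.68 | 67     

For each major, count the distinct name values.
SELECT major, COUNT(DISTINCT name)
FROM students
GROUP BY major

Result:
  Biology: 2 distinct
  English: 3 distinct
  History: 4 distinct
  Math: 1 distinct
  Psychology: 4 distinct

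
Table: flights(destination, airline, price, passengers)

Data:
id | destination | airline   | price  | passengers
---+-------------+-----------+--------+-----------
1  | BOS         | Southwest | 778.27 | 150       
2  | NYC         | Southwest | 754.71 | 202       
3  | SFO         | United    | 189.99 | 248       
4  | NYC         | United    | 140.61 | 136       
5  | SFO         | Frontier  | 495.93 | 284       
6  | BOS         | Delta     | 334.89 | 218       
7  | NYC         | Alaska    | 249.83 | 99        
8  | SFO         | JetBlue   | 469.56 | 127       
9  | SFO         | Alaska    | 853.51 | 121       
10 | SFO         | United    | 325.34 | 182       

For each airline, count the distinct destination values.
SELECT airline, COUNT(DISTINCT destination)
FROM flights
GROUP BY airline

Result:
  Alaska: 2 distinct
  Delta: 1 distinct
  Frontier: 1 distinct
  JetBlue: 1 distinct
  Southwest: 2 distinct
  United: 2 distinct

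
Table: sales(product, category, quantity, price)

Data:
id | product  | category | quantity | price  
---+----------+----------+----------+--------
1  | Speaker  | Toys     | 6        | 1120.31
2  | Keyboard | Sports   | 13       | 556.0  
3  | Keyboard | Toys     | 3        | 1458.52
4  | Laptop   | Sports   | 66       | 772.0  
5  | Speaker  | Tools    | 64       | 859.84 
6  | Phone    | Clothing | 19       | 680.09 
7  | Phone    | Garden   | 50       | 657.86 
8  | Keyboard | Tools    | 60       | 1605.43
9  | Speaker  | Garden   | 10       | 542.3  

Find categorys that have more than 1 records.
SELECT category, COUNT(*) as cnt
FROM sales
GROUP BY category
HAVING COUNT(*) > 1

Result:
  Garden: 2
  Sports: 2
  Tools: 2
  Toys: 2

Note: HAVING filters groups after aggregation, WHERE filters rows before.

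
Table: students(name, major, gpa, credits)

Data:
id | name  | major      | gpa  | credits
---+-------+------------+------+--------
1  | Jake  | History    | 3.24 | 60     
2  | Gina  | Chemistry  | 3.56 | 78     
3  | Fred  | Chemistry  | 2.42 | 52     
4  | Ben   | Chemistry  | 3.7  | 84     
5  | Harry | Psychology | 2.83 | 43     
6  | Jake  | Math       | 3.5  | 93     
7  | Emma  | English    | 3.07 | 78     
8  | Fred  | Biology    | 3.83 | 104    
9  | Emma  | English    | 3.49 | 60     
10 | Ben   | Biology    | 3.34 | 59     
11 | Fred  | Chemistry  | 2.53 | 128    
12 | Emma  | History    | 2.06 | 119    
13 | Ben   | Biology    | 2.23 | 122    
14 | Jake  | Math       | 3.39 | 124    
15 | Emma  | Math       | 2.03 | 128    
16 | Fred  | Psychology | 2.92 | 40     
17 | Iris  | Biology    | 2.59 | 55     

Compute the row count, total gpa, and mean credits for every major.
SELECT major,
       COUNT(*) as cnt,
       SUM(gpa) as total_gpa,
       AVG(credits) as avg_credits
FROM students
GROUP BY major

Result:
  Biology: 4 records, 11.99 total gpa, 85.00 avg credits
  Chemistry: 4 records, 12.21 total gpa, 85.50 avg credits
  English: 2 records, 6.56 total gpa, 69.00 avg credits
  History: 2 records, 5.30 total gpa, 89.50 avg credits
  Math: 3 records, 8.92 total gpa, 115.00 avg credits
  Psychology: 2 records, 5.75 total gpa, 41.50 avg credits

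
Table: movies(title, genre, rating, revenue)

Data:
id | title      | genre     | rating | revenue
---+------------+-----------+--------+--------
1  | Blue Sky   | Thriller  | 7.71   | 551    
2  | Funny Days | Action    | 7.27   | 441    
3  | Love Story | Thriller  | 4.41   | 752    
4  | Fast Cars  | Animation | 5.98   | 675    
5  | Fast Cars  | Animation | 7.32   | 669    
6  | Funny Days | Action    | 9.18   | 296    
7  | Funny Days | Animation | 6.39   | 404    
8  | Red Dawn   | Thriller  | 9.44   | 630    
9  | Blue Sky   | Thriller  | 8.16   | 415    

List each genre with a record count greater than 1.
SELECT genre, COUNT(*) as cnt
FROM movies
GROUP BY genre
HAVING COUNT(*) > 1

Result:
  Action: 2
  Animation: 3
  Thriller: 4

Note: HAVING filters groups after aggregation, WHERE filters rows before.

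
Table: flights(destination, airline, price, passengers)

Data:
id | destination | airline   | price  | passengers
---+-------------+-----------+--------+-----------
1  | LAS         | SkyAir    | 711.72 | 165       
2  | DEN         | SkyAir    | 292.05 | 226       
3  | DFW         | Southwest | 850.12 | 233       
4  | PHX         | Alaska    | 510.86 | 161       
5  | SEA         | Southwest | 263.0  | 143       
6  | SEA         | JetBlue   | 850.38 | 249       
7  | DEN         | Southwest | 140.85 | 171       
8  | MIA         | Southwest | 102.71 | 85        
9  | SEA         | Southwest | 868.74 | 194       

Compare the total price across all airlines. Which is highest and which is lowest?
SELECT airline, SUM(price)
FROM flights
GROUP BY airline
ORDER BY SUM(price)

All groups:
  Alaska: 510.86
  JetBlue: 850.38
  SkyAir: 1003.77
  Southwest: 2225.42

Highest: Southwest (2225.42)
Lowest: Alaska (510.86)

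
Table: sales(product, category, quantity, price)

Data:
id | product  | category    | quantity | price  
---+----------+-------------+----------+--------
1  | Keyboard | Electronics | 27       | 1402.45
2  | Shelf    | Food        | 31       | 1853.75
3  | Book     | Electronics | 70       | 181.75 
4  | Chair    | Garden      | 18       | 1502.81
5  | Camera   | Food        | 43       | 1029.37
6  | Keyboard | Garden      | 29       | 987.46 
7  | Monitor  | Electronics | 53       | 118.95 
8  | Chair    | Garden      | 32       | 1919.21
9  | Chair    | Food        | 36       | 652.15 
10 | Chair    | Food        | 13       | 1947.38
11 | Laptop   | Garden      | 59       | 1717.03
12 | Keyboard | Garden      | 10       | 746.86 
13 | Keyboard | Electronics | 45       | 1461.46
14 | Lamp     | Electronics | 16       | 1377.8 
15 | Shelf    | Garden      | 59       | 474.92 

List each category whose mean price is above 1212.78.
SELECT category, AVG(price)
FROM sales
GROUP BY category
HAVING AVG(price) > 1212.78

Result:
  Food: avg=1370.66
  Garden: avg=1224.72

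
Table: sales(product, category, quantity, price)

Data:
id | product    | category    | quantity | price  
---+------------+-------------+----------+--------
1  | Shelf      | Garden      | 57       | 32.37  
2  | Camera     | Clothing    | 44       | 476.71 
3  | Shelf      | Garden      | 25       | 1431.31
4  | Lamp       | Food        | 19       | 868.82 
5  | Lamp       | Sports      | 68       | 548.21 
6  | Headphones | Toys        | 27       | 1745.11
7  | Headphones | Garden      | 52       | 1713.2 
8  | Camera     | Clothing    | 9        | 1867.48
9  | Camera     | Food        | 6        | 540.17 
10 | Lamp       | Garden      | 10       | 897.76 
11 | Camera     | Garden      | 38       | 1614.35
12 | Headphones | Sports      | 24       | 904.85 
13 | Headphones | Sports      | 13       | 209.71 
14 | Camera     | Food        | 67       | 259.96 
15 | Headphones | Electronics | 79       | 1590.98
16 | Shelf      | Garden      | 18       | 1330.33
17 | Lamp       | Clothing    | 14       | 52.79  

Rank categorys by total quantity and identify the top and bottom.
SELECT category, SUM(quantity)
FROM sales
GROUP BY category
ORDER BY SUM(quantity)

All groups:
  Toys: 27
  Clothing: 67
  Electronics: 79
  Food: 92
  Sports: 105
  Garden: 200

Highest: Garden (200)
Lowest: Toys (27)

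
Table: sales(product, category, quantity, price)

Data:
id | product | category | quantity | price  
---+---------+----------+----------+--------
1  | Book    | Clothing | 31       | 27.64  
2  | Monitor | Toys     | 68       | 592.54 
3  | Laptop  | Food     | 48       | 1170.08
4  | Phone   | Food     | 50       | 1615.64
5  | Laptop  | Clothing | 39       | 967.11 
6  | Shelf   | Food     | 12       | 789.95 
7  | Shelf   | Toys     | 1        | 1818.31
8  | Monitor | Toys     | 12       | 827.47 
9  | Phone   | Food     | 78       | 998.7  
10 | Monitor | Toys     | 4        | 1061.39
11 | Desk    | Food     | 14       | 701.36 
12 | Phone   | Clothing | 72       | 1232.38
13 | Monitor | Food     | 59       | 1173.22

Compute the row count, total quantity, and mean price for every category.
SELECT category,
       COUNT(*) as cnt,
       SUM(quantity) as total_quantity,
       AVG(price) as avg_price
FROM sales
GROUP BY category

Result:
  Clothing: 3 records, 142 total quantity, 742.38 avg price
  Food: 6 records, 261 total quantity, 1074.83 avg price
  Toys: 4 records, 85 total quantity, 1074.93 avg price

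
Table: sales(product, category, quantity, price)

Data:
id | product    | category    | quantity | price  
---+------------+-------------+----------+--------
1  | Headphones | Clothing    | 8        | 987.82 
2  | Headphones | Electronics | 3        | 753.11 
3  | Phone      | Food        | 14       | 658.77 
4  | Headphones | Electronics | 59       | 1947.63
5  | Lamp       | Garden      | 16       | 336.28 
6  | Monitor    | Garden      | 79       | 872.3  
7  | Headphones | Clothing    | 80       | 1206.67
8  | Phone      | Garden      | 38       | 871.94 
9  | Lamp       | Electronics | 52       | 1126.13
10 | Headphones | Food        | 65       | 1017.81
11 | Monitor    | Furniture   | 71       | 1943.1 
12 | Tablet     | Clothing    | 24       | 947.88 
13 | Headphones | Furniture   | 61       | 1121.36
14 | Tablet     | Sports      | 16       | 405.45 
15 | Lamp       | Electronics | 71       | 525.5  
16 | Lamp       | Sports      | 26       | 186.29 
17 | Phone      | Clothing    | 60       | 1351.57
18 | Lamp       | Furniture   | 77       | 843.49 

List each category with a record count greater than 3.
SELECT category, COUNT(*) as cnt
FROM sales
GROUP BY category
HAVING COUNT(*) > 3

Result:
  Clothing: 4
  Electronics: 4

Note: HAVING filters groups after aggregation, WHERE filters rows before.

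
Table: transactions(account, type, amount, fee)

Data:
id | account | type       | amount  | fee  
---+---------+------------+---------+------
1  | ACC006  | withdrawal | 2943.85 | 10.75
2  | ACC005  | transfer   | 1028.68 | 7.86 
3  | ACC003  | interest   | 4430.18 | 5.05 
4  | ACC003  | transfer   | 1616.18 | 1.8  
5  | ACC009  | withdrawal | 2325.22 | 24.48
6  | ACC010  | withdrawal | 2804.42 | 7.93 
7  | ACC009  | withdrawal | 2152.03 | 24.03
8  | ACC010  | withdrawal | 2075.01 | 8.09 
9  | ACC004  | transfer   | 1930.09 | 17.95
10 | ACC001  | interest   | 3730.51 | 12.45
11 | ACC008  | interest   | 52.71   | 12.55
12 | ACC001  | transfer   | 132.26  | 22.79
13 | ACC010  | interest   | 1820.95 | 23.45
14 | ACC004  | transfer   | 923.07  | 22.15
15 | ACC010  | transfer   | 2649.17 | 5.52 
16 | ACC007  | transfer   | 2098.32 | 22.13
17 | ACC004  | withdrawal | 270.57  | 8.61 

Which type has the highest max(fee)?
SELECT type, MAX(fee) as val
FROM transactions
GROUP BY type
ORDER BY val DESC
LIMIT 1

Result: withdrawal with max(fee) = 24.48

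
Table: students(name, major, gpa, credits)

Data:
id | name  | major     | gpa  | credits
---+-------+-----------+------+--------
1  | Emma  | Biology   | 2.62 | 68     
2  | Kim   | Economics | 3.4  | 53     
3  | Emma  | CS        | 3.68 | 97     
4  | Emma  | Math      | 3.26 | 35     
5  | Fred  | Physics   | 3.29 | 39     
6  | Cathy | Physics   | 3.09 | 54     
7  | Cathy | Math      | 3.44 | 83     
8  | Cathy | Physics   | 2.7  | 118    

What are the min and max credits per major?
SELECT major, MIN(credits), MAX(credits)
FROM students
GROUP BY major

Result:
  Biology: min=68, max=68
  CS: min=97, max=97
  Economics: min=53, max=53
  Math: min=35, max=83
  Physics: min=39, max=118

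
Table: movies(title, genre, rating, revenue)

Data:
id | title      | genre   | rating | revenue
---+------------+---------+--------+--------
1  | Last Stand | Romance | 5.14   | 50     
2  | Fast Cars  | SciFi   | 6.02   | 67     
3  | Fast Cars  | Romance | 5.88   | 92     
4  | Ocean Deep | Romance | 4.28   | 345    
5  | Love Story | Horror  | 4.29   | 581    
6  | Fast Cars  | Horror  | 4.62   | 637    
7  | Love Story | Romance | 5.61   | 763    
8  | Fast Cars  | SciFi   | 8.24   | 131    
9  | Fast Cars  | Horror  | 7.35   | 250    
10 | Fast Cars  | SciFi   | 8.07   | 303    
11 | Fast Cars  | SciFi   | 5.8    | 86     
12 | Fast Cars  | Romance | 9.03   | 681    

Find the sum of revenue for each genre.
SELECT genre, SUM(revenue) as result
FROM movies
GROUP BY genre

Result:
  Horror: 1468
  Romance: 1931
  SciFi: 587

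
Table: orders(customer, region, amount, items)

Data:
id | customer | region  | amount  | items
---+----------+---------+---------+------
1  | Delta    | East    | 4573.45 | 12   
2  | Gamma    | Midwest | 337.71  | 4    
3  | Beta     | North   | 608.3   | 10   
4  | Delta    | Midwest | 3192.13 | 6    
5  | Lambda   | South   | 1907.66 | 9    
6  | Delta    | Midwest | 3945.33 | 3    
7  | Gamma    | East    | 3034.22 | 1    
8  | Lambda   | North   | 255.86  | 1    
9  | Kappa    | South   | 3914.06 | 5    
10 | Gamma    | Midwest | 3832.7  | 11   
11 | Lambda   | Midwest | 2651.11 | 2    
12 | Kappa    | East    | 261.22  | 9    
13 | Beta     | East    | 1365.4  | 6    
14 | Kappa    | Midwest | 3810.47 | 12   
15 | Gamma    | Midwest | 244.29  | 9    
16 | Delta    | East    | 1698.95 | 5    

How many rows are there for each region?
SELECT region, COUNT(*) as count
FROM orders
GROUP BY region

Result:
  East: 5
  Midwest: 7
  North: 2
  South: 2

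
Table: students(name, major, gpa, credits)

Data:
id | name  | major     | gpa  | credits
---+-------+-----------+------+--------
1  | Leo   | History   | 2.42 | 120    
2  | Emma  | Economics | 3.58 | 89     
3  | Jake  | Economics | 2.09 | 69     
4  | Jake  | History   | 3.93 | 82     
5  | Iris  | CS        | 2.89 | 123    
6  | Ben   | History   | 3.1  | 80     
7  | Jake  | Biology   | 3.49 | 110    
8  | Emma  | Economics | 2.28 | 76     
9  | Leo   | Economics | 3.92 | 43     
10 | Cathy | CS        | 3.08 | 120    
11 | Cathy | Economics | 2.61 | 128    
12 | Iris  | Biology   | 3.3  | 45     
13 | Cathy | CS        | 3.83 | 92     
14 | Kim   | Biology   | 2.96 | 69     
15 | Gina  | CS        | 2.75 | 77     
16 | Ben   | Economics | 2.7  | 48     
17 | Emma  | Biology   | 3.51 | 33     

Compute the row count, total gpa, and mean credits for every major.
SELECT major,
       COUNT(*) as cnt,
       SUM(gpa) as total_gpa,
       AVG(credits) as avg_credits
FROM students
GROUP BY major

Result:
  Biology: 4 records, 13.26 total gpa, 64.25 avg credits
  CS: 4 records, 12.55 total gpa, 103.00 avg credits
  Economics: 6 records, 17.18 total gpa, 75.50 avg credits
  History: 3 records, 9.45 total gpa, 94.00 avg credits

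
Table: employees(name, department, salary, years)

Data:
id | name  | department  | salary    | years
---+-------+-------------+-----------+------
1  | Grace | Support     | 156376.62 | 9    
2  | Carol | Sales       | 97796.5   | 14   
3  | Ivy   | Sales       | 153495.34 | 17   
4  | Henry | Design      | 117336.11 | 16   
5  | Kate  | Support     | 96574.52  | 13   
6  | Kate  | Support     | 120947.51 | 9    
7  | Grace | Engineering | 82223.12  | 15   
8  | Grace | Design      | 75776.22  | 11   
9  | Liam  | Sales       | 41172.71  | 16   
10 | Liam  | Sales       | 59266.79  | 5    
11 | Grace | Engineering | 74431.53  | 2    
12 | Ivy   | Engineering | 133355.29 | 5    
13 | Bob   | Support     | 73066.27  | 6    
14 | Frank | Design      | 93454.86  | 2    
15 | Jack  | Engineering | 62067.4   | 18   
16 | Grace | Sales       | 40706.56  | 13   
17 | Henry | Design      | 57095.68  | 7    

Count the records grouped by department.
SELECT department, COUNT(*) as count
FROM employees
GROUP BY department

Result:
  Design: 4
  Engineering: 4
  Sales: 5
  Support: 4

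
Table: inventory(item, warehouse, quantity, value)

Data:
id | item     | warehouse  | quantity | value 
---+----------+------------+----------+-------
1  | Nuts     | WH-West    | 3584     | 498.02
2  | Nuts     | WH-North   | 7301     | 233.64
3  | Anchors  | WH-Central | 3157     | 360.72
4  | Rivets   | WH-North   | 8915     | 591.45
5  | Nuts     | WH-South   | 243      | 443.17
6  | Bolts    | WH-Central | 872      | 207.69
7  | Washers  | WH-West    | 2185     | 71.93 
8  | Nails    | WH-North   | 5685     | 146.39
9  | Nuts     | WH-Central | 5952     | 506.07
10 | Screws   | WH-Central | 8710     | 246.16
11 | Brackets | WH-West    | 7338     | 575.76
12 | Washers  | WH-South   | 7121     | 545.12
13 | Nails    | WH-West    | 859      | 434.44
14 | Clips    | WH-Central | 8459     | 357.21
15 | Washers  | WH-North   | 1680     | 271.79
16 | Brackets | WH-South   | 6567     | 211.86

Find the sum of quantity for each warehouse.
SELECT warehouse, SUM(quantity) as result
FROM inventory
GROUP BY warehouse

Result:
  WH-Central: 27150
  WH-North: 23581
  WH-South: 13931
  WH-West: 13966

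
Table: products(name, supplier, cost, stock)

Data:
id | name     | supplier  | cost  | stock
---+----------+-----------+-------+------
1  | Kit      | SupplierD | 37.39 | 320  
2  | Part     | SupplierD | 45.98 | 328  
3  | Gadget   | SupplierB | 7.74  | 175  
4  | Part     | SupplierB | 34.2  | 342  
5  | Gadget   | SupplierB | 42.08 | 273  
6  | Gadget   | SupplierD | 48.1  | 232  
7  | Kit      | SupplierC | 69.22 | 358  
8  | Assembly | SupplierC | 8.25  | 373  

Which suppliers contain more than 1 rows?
SELECT supplier, COUNT(*) as cnt
FROM products
GROUP BY supplier
HAVING COUNT(*) > 1

Result:
  SupplierB: 3
  SupplierC: 2
  SupplierD: 3

Note: HAVING filters groups after aggregation, WHERE filters rows before.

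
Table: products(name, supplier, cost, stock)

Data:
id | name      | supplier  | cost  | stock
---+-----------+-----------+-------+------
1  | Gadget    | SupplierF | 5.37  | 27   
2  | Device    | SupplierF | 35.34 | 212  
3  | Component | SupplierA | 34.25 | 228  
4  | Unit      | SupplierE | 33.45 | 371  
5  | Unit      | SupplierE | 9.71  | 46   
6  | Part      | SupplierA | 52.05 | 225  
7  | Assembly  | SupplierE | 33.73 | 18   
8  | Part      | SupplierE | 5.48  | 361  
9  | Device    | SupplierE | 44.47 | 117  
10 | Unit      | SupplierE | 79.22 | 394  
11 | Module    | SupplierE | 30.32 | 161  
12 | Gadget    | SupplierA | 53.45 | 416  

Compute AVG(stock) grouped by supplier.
SELECT supplier, AVG(stock) as result
FROM products
GROUP BY supplier

Result:
  SupplierA: 289.67
  SupplierE: 209.71
  SupplierF: 119.50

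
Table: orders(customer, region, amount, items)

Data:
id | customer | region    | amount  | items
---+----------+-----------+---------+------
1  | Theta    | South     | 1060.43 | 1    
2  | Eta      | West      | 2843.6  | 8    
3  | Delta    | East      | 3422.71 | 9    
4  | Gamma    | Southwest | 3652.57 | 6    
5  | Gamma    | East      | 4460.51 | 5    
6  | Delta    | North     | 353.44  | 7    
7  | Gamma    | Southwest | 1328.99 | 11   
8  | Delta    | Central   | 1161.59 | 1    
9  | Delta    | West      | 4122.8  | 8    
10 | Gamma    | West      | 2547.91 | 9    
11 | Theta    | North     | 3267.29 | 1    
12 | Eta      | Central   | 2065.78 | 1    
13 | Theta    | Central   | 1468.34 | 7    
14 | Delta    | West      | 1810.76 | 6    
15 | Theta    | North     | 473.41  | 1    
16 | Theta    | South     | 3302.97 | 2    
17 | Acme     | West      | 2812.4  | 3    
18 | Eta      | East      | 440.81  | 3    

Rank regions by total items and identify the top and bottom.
SELECT region, SUM(items)
FROM orders
GROUP BY region
ORDER BY SUM(items)

All groups:
  South: 3
  Central: 9
  North: 9
  East: 17
  Southwest: 17
  West: 34

Highest: West (34)
Lowest: South (3)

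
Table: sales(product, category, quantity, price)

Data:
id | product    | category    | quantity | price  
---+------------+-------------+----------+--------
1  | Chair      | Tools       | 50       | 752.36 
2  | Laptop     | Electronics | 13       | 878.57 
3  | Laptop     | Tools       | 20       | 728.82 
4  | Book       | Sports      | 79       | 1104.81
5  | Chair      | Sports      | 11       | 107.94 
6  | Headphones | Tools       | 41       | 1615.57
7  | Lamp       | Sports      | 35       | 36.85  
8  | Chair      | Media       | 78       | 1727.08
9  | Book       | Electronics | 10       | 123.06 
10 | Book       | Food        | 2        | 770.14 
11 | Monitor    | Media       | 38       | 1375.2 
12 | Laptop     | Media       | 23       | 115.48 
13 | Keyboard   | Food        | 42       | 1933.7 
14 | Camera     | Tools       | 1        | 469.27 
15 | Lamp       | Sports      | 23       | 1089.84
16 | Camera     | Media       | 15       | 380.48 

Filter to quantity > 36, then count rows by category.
SELECT category, COUNT(*)
FROM sales
WHERE quantity > 36
GROUP BY category

Note: WHERE filters rows before grouping.

Result:
  Food: 1
  Media: 2
  Sports: 1
  Tools: 2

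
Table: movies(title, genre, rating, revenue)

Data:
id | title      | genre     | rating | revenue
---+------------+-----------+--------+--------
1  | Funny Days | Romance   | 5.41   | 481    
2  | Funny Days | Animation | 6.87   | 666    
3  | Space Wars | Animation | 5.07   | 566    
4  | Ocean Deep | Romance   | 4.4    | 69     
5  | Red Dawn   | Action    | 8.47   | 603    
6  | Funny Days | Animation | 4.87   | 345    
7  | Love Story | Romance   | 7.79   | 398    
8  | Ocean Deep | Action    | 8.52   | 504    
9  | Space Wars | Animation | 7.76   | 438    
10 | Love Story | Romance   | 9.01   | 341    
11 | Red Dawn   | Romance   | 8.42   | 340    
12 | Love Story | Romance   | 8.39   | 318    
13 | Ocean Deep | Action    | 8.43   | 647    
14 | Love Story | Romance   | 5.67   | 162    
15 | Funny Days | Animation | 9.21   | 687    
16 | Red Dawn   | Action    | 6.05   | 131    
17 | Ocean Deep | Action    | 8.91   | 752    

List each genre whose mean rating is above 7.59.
SELECT genre, AVG(rating)
FROM movies
GROUP BY genre
HAVING AVG(rating) > 7.59

Result:
  Action: avg=8.08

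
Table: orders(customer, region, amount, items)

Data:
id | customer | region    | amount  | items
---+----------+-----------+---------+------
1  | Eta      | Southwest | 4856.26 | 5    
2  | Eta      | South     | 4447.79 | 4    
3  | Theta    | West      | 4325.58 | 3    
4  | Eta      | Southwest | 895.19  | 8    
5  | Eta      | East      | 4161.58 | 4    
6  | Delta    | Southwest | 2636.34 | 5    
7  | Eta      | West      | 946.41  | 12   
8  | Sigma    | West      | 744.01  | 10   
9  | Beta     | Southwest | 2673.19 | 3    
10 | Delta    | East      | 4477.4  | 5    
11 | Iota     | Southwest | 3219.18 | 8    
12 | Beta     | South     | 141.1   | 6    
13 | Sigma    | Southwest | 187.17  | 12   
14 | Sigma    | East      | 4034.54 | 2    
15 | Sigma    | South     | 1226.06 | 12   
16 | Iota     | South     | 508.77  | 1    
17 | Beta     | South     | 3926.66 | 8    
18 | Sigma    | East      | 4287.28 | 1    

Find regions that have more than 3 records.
SELECT region, COUNT(*) as cnt
FROM orders
GROUP BY region
HAVING COUNT(*) > 3

Result:
  East: 4
  South: 5
  Southwest: 6

Note: HAVING filters groups after aggregation, WHERE filters rows before.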